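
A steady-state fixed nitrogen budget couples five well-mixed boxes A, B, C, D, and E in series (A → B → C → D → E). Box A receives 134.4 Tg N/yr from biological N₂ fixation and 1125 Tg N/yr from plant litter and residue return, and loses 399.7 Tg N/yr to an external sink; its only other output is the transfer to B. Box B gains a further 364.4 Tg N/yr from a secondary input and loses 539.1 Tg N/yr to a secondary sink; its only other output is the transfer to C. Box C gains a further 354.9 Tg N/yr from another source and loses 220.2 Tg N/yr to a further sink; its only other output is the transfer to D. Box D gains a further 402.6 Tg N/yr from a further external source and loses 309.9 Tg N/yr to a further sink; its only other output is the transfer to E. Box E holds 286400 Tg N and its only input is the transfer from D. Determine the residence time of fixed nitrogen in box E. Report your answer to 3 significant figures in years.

314 yr

Box A: F(A→B) = (134.4 + 1125) − 399.7 = 859.70 Tg N/yr.
Box B: F(B→C) = (859.70 + 364.4) − 539.1 = 685.00 Tg N/yr.
Box C: F(C→D) = (685.00 + 354.9) − 220.2 = 819.70 Tg N/yr.
Box D: F(D→E) = (819.70 + 402.6) − 309.9 = 912.40 Tg N/yr.
Box E throughput = its input = 912.40 Tg N/yr; τ = 286400 / 912.40 = 313.9 yr.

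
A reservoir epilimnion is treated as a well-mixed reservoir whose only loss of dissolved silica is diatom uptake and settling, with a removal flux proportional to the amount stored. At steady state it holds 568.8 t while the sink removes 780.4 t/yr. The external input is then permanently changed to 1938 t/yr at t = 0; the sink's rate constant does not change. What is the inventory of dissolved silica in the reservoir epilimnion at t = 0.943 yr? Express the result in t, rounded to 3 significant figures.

The sink rate constant is k = F₀/M₀ = 780.4/568.8 = 1.372 yr⁻¹.
Solving dM/dt = F₁ − kM with M(0) = M₀ gives M(t) = F₁/k + (M₀ − F₁/k)·e^(−kt).
F₁/k = 1938/1.372 = 1412.5 t; kt = 1.372 × 0.943 = 1.294, e^(−kt) = 0.2742.
M(0.943) = 1412.5 + (568.8 − 1412.5) × 0.2742 = 1412.5 − 231.4 = 1181.2 t.

1180 t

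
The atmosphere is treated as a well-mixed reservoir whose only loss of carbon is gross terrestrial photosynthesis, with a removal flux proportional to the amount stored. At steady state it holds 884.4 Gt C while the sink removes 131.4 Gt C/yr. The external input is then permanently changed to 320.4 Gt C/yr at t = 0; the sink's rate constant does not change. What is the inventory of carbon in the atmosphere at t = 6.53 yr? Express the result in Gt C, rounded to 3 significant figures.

1670 Gt C

The sink rate constant is k = F₀/M₀ = 131.4/884.4 = 0.1486 yr⁻¹.
Solving dM/dt = F₁ − kM with M(0) = M₀ gives M(t) = F₁/k + (M₀ − F₁/k)·e^(−kt).
F₁/k = 320.4/0.1486 = 2156.5 Gt C; kt = 0.1486 × 6.53 = 0.9702, e^(−kt) = 0.3790.
M(6.53) = 2156.5 + (884.4 − 2156.5) × 0.3790 = 2156.5 − 482.1 = 1674.4 Gt C.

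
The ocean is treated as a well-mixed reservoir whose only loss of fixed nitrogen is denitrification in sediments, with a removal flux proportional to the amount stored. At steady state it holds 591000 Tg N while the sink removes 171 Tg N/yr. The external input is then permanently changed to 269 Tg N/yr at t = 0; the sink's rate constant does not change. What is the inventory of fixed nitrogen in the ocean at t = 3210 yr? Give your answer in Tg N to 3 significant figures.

796000 Tg N

The sink rate constant is k = F₀/M₀ = 171/591000 = 0.0002893 yr⁻¹.
Solving dM/dt = F₁ − kM with M(0) = M₀ gives M(t) = F₁/k + (M₀ − F₁/k)·e^(−kt).
F₁/k = 269/0.0002893 = 929700 Tg N; kt = 0.0002893 × 3210 = 0.9288, e^(−kt) = 0.3950.
M(3210) = 929700 + (591000 − 929700) × 0.3950 = 929700 − 133800 = 795900 Tg N.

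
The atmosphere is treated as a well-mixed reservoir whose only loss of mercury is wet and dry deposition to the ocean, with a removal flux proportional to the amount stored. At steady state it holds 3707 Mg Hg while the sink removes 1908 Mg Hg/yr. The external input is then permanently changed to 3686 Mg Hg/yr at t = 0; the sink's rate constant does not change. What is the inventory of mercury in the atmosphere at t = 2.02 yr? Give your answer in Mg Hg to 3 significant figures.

5940 Mg Hg

τ = M₀/F₀ = 3707/1908 = 1.943 yr; rate constant k = 1/τ.
New steady state M_∞ = F₁/k = F₁·τ = 3686 × 1.943 = 7161.4 Mg Hg.
M(t) = M_∞ + (M₀ − M_∞)·e^(−t/τ); t/τ = 2.02/1.943 = 1.040, so e^(−t/τ) = 0.3536.
M(t) = 7161.4 − 3454 × 0.3536 = 5940.1 Mg Hg.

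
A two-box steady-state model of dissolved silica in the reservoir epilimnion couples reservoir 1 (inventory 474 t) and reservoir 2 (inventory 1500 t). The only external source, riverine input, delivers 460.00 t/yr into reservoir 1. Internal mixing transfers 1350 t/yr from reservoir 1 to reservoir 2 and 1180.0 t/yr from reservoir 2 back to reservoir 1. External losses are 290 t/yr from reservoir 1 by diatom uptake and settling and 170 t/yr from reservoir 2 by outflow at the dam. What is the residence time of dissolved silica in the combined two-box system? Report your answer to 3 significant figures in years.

4.29 yr

For the system as a whole, the A↔B exchange is internal and contributes nothing to the throughput; only the external sinks remove mass.
M_total = 474 + 1500 = 1974.0 t.
ΣF_external_out = 290 + 170 = 460.00 t/yr.
τ = M_total / ΣF_ext = 1974.0 / 460.00 = 4.291 yr.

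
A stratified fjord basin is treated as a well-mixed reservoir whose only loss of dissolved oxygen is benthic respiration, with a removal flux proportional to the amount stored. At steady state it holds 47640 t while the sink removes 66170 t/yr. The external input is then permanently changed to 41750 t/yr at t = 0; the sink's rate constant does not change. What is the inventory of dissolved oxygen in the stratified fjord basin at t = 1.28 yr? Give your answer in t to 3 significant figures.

33000 t

Residence time τ = M₀/F₀ = 0.7200 yr. The eventual steady state is M_∞ = M₀·(F₁/F₀) = 47640 × 41750/66170 = 30058 t.
The anomaly ΔM(t) = M(t) − M_∞ decays as ΔM₀·e^(−t/τ) with ΔM₀ = 47640 − 30058 = 17580 t.
At t = 1.28 yr, e^(−t/τ) = e^(−1.778) = 0.1690, so ΔM = 2971 t and M = 30058 + 2971 = 33030 t.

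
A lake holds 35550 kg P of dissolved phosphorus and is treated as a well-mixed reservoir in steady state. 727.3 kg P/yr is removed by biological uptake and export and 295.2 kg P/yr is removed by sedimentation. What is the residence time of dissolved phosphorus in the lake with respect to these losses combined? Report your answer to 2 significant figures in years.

35 yr

Total removal = 727.3 + 295.2 = 1022.5 kg P/yr.
τ = M / ΣF_out = 35550 / 1022.5 = 34.77 yr.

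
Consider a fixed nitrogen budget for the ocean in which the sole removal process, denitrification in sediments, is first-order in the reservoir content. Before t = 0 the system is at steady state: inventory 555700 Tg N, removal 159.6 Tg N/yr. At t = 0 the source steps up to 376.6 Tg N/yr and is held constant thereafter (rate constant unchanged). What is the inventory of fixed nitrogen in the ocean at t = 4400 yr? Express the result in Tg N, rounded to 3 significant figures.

1.10×10^6 Tg N

The sink rate constant is k = F₀/M₀ = 159.6/555700 = 0.0002872 yr⁻¹.
Solving dM/dt = F₁ − kM with M(0) = M₀ gives M(t) = F₁/k + (M₀ − F₁/k)·e^(−kt).
F₁/k = 376.6/0.0002872 = 1.3113×10^6 Tg N; kt = 0.0002872 × 4400 = 1.264, e^(−kt) = 0.2826.
M(4400) = 1.3113×10^6 + (555700 − 1.3113×10^6) × 0.2826 = 1.3113×10^6 − 213500 = 1.0977×10^6 Tg N.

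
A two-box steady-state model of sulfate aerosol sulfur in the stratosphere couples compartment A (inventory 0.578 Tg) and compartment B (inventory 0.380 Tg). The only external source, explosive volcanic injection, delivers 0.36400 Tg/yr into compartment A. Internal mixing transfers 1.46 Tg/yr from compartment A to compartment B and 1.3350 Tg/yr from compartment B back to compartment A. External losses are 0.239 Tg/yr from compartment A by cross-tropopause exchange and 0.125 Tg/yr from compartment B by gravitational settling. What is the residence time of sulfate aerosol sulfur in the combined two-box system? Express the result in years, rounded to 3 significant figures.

Treat the two boxes together as one reservoir: the mixing fluxes between them are internal recycling, so τ = ΣM / Σ(external losses).
M_total = 0.578 + 0.380 = 0.95800 Tg.
ΣF_external_out = 0.239 + 0.125 = 0.36400 Tg/yr.
τ = M_total / ΣF_ext = 0.95800 / 0.36400 = 2.632 yr.

2.63 yr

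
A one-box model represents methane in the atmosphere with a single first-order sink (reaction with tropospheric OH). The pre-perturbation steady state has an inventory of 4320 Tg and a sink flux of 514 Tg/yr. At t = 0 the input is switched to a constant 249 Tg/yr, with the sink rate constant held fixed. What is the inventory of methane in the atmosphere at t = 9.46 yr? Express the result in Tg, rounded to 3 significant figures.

2820 Tg

The sink rate constant is k = F₀/M₀ = 514/4320 = 0.1190 yr⁻¹.
Solving dM/dt = F₁ − kM with M(0) = M₀ gives M(t) = F₁/k + (M₀ − F₁/k)·e^(−kt).
F₁/k = 249/0.1190 = 2092.8 Tg; kt = 0.1190 × 9.46 = 1.126, e^(−kt) = 0.3245.
M(9.46) = 2092.8 + (4320 − 2092.8) × 0.3245 = 2092.8 + 722.7 = 2815.4 Tg.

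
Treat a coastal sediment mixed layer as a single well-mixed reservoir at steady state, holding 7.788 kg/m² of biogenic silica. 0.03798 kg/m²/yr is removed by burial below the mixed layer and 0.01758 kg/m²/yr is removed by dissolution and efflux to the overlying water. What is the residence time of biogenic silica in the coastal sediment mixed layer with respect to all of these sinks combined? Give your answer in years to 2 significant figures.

140 yr

Total removal flux = 0.03798 + 0.01758 = 0.055560 kg/m²/yr.
τ = M / ΣF_out = 7.788 / 0.055560 = 140.2 yr.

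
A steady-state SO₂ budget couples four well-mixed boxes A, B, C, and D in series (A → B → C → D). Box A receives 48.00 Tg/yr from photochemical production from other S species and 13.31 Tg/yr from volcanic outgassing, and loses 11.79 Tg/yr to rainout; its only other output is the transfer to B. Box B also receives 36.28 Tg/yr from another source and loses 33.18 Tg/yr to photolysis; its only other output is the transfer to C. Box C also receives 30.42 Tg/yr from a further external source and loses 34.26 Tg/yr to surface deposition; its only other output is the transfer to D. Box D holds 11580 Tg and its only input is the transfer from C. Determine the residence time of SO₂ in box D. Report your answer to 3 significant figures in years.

237 yr

Box A: F(A→B) = (48.00 + 13.31) − 11.79 = 49.520 Tg/yr.
Box B: F(B→C) = (49.520 + 36.28) − 33.18 = 52.620 Tg/yr.
Box C: F(C→D) = (52.620 + 30.42) − 34.26 = 48.780 Tg/yr.
Box D throughput = its input = 48.780 Tg/yr; τ = 11580 / 48.780 = 237.4 yr.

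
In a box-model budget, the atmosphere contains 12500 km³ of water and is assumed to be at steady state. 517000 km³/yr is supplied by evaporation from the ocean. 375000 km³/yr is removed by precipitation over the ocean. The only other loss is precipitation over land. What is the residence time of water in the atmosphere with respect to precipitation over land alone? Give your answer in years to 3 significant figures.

At steady state ΣF_in = ΣF_out.
ΣF_in = 517000 km³/yr.
Precipitation over land flux = ΣF_in − (375000) = 517000 − 375000 = 142000 km³/yr.
τ = M / F = 12500 / 142000 = 0.08803 yr.

0.0880 yr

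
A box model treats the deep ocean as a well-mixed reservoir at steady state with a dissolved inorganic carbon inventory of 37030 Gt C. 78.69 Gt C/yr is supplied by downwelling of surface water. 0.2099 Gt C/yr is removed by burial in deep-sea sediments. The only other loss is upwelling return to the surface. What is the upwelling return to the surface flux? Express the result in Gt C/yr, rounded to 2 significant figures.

At steady state ΣF_in = ΣF_out.
ΣF_in = 78.690 Gt C/yr.
Upwelling return to the surface flux = ΣF_in − (0.2099) = 78.690 − 0.2099 = 78.48 Gt C/yr.

78 Gt C/yr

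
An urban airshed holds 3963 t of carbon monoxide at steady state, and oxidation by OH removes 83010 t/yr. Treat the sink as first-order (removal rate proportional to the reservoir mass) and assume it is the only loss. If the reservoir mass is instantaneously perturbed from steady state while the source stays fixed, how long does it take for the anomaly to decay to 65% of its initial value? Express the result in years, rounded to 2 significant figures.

0.021 yr

For a linear reservoir the anomaly decays as exp(−t/τ) with τ = M/F = 3963/83010 = 0.04774 yr.
exp(−t/τ) = 0.65 ⇒ t = −τ ln(0.65) = 0.04774 × 0.4308 = 0.02057 yr.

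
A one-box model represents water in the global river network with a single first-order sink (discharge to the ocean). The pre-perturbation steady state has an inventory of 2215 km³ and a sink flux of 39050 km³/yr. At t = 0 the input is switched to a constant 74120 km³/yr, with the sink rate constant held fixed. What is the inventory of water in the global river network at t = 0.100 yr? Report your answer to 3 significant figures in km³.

3860 km³

Residence time τ = M₀/F₀ = 0.05672 yr. The eventual steady state is M_∞ = M₀·(F₁/F₀) = 2215 × 74120/39050 = 4204.2 km³.
The anomaly ΔM(t) = M(t) − M_∞ decays as ΔM₀·e^(−t/τ) with ΔM₀ = 2215 − 4204.2 = −1989 km³.
At t = 0.100 yr, e^(−t/τ) = e^(−1.763) = 0.1715, so ΔM = −341.2 km³ and M = 4204.2 − 341.2 = 3863.0 km³.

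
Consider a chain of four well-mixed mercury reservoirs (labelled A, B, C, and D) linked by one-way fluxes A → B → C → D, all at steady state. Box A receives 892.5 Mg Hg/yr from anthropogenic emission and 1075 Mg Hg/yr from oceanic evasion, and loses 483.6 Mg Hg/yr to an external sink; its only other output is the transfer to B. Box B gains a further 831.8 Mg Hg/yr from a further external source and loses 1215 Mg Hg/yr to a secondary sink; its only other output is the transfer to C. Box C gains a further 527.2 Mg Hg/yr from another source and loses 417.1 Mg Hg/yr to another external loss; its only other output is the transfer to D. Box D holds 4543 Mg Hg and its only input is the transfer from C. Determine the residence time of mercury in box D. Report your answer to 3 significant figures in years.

Box A: F(A→B) = (892.5 + 1075) − 483.6 = 1483.9 Mg Hg/yr.
Box B: F(B→C) = (1483.9 + 831.8) − 1215 = 1100.7 Mg Hg/yr.
Box C: F(C→D) = (1100.7 + 527.2) − 417.1 = 1210.8 Mg Hg/yr.
Box D throughput = its input = 1210.8 Mg Hg/yr; τ = 4543 / 1210.8 = 3.752 yr.

3.75 yr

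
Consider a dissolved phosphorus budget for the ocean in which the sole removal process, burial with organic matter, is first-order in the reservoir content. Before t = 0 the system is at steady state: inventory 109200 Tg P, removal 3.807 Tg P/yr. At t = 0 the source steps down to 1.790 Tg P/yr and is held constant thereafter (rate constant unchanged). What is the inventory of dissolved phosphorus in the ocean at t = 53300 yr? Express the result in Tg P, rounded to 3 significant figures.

60400 Tg P

The sink rate constant is k = F₀/M₀ = 3.807/109200 = 3.486×10^-5 yr⁻¹.
Solving dM/dt = F₁ − kM with M(0) = M₀ gives M(t) = F₁/k + (M₀ − F₁/k)·e^(−kt).
F₁/k = 1.790/3.486×10^-5 = 51344 Tg P; kt = 3.486×10^-5 × 53300 = 1.858, e^(−kt) = 0.1560.
M(53300) = 51344 + (109200 − 51344) × 0.1560 = 51344 + 9023 = 60367 Tg P.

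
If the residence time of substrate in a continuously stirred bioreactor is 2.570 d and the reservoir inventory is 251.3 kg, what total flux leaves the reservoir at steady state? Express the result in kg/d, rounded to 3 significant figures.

97.8 kg/d

F = M / τ = 251.3 / 2.570 = 97.78 kg/d.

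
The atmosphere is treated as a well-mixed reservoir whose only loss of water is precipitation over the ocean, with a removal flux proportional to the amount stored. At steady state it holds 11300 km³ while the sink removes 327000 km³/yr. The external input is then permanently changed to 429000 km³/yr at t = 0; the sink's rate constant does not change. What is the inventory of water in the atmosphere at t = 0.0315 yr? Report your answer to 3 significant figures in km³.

Residence time τ = M₀/F₀ = 0.03456 yr. The eventual steady state is M_∞ = M₀·(F₁/F₀) = 11300 × 429000/327000 = 14825 km³.
The anomaly ΔM(t) = M(t) − M_∞ decays as ΔM₀·e^(−t/τ) with ΔM₀ = 11300 − 14825 = −3525 km³.
At t = 0.0315 yr, e^(−t/τ) = e^(−0.9115) = 0.4019, so ΔM = −1417 km³ and M = 14825 − 1417 = 13408 km³.

13400 km³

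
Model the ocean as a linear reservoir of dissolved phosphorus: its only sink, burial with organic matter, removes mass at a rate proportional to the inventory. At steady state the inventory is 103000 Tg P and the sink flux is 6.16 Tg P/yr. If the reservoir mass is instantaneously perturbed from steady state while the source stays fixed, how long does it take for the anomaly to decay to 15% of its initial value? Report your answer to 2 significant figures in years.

32000 yr

For a linear reservoir the anomaly decays as exp(−t/τ) with τ = M/F = 103000/6.16 = 16720 yr.
exp(−t/τ) = 0.15 ⇒ t = −τ ln(0.15) = 16720 × 1.897 = 31720 yr.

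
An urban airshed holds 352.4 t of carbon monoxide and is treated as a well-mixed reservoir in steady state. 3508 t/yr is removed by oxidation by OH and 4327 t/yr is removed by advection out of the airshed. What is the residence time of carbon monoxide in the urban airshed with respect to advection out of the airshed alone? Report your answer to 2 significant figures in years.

Residence time with respect to a single sink: τ = M / F_sink.
τ = 352.4 / 4327 = 0.08144 yr.

0.081 yr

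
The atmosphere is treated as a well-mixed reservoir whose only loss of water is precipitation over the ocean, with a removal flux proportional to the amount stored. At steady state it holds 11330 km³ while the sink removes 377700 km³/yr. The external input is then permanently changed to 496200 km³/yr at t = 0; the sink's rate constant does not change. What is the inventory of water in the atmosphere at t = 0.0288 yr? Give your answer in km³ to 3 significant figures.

13500 km³

τ = M₀/F₀ = 11330/377700 = 0.03000 yr; rate constant k = 1/τ.
New steady state M_∞ = F₁/k = F₁·τ = 496200 × 0.03000 = 14885 km³.
M(t) = M_∞ + (M₀ − M_∞)·e^(−t/τ); t/τ = 0.0288/0.03000 = 0.9601, so e^(−t/τ) = 0.3829.
M(t) = 14885 − 3555 × 0.3829 = 13524 km³.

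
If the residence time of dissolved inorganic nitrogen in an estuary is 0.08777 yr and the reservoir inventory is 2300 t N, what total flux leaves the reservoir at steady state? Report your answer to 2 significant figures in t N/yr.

26000 t N/yr

F = M / τ = 2300 / 0.08777 = 26200 t N/yr.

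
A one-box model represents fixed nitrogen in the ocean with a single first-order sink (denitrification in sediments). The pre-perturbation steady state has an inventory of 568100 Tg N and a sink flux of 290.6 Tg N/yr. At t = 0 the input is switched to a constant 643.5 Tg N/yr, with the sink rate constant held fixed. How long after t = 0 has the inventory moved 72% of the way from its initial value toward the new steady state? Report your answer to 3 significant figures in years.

2490 yr

τ = M₀/F₀ = 568100/290.6 = 1955 yr.
The remaining gap fraction is e^(−t/τ); 72% covered ⇒ e^(−t/τ) = 0.280.
t = −τ ln(0.280) = 1955 × 1.273 = 2489 yr.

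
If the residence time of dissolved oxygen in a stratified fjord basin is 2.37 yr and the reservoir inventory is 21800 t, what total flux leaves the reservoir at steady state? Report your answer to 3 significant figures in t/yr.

9200 t/yr

F = M / τ = 21800 / 2.37 = 9198 t/yr.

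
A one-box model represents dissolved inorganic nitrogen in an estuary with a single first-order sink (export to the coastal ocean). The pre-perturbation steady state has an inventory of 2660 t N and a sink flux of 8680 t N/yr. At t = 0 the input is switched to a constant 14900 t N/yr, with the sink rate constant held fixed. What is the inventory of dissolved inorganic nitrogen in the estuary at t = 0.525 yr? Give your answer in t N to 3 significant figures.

Residence time τ = M₀/F₀ = 0.3065 yr. The eventual steady state is M_∞ = M₀·(F₁/F₀) = 2660 × 14900/8680 = 4566.1 t N.
The anomaly ΔM(t) = M(t) − M_∞ decays as ΔM₀·e^(−t/τ) with ΔM₀ = 2660 − 4566.1 = −1906 t N.
At t = 0.525 yr, e^(−t/τ) = e^(−1.713) = 0.1803, so ΔM = −343.7 t N and M = 4566.1 − 343.7 = 4222.5 t N.

4220 t N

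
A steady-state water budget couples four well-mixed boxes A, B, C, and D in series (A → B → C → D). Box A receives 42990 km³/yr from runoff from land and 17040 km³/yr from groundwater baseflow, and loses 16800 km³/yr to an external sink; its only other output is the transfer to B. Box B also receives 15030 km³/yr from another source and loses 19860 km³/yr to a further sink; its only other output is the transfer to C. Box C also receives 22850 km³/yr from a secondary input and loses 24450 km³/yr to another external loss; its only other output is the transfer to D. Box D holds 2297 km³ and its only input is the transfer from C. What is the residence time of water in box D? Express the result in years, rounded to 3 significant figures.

0.0624 yr

Box A: F(A→B) = (42990 + 17040) − 16800 = 43230 km³/yr.
Box B: F(B→C) = (43230 + 15030) − 19860 = 38400 km³/yr.
Box C: F(C→D) = (38400 + 22850) − 24450 = 36800 km³/yr.
Box D throughput = its input = 36800 km³/yr; τ = 2297 / 36800 = 0.06242 yr.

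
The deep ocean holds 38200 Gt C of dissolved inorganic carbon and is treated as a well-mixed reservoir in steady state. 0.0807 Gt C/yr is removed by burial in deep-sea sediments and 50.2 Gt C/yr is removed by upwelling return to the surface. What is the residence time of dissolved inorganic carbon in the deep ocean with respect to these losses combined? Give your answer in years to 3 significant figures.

760 yr

Total removal = 0.08070 + 50.20 = 50.281 Gt C/yr.
τ = M / ΣF_out = 38200 / 50.281 = 759.7 yr.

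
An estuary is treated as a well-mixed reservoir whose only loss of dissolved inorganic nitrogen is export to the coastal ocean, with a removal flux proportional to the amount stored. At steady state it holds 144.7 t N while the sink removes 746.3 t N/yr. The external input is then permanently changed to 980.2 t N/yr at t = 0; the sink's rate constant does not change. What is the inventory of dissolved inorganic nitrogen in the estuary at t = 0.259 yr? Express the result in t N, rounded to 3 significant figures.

τ = M₀/F₀ = 144.7/746.3 = 0.1939 yr; rate constant k = 1/τ.
New steady state M_∞ = F₁/k = F₁·τ = 980.2 × 0.1939 = 190.05 t N.
M(t) = M_∞ + (M₀ − M_∞)·e^(−t/τ); t/τ = 0.259/0.1939 = 1.336, so e^(−t/τ) = 0.2629.
M(t) = 190.05 − 45.35 × 0.2629 = 178.13 t N.

178 t N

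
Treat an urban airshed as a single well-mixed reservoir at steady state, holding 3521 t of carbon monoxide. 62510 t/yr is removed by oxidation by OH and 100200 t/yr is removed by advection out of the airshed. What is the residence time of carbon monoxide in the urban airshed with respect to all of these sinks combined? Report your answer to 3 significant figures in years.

Total removal flux = 62510 + 100200 = 162710 t/yr.
τ = M / ΣF_out = 3521 / 162710 = 0.02164 yr.

0.0216 yr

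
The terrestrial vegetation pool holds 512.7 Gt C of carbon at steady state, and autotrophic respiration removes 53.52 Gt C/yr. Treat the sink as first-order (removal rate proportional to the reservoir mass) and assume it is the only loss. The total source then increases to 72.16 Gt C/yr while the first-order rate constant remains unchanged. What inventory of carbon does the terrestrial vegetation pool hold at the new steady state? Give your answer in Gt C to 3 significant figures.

691 Gt C

Rate constant k = F/M = 53.52 / 512.7 = 0.1044 yr⁻¹.
At the new steady state, source = k·M_new ⇒ M_new = 72.16 / 0.1044 = 691.3 Gt C.
(Equivalently M_new = M × F_new/F_old = 512.7 × 72.16/53.52.)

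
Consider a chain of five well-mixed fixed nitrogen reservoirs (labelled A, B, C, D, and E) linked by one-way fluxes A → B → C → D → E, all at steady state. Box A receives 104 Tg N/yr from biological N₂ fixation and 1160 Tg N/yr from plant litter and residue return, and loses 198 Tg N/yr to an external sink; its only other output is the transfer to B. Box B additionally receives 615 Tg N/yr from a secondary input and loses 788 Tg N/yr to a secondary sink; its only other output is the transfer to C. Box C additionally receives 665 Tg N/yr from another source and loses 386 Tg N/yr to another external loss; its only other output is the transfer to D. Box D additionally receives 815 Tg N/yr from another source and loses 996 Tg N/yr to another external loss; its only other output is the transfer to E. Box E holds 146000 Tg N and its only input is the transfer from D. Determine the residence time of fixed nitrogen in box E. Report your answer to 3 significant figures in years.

147 yr

Box A: F(A→B) = (104 + 1160) − 198 = 1066.0 Tg N/yr.
Box B: F(B→C) = (1066.0 + 615) − 788 = 893.00 Tg N/yr.
Box C: F(C→D) = (893.00 + 665) − 386 = 1172.0 Tg N/yr.
Box D: F(D→E) = (1172.0 + 815) − 996 = 991.00 Tg N/yr.
Box E throughput = its input = 991.00 Tg N/yr; τ = 146000 / 991.00 = 147.3 yr.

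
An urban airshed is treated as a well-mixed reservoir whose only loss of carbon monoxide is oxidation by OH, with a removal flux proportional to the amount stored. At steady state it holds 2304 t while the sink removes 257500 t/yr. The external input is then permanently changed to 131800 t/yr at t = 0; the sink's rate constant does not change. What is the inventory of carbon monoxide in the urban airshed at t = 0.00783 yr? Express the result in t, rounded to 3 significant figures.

The sink rate constant is k = F₀/M₀ = 257500/2304 = 111.8 yr⁻¹.
Solving dM/dt = F₁ − kM with M(0) = M₀ gives M(t) = F₁/k + (M₀ − F₁/k)·e^(−kt).
F₁/k = 131800/111.8 = 1179.3 t; kt = 111.8 × 0.00783 = 0.8751, e^(−kt) = 0.4168.
M(0.00783) = 1179.3 + (2304 − 1179.3) × 0.4168 = 1179.3 + 468.8 = 1648.1 t.

1650 t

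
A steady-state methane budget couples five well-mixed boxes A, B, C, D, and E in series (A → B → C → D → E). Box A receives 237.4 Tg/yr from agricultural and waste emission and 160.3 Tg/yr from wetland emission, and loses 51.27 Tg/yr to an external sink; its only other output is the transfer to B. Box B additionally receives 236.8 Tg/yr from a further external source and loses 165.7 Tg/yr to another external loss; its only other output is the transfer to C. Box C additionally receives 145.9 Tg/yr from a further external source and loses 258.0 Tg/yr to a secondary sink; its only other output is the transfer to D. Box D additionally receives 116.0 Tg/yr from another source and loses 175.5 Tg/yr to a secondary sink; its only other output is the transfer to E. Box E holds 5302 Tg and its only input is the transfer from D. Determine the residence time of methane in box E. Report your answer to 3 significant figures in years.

21.6 yr

Box A: F(A→B) = (237.4 + 160.3) − 51.27 = 346.43 Tg/yr.
Box B: F(B→C) = (346.43 + 236.8) − 165.7 = 417.53 Tg/yr.
Box C: F(C→D) = (417.53 + 145.9) − 258.0 = 305.43 Tg/yr.
Box D: F(D→E) = (305.43 + 116.0) − 175.5 = 245.93 Tg/yr.
Box E throughput = its input = 245.93 Tg/yr; τ = 5302 / 245.93 = 21.56 yr.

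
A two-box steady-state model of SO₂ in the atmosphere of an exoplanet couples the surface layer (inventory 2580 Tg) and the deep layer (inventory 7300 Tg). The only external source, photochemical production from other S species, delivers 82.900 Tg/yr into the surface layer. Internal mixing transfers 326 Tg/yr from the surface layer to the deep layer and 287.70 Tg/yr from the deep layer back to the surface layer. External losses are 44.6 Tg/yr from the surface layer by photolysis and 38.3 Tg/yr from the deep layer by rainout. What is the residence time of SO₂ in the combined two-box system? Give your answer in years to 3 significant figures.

For the system as a whole, the A↔B exchange is internal and contributes nothing to the throughput; only the external sinks remove mass.
M_total = 2580 + 7300 = 9880.0 Tg.
ΣF_external_out = 44.6 + 38.3 = 82.900 Tg/yr.
τ = M_total / ΣF_ext = 9880.0 / 82.900 = 119.2 yr.

119 yr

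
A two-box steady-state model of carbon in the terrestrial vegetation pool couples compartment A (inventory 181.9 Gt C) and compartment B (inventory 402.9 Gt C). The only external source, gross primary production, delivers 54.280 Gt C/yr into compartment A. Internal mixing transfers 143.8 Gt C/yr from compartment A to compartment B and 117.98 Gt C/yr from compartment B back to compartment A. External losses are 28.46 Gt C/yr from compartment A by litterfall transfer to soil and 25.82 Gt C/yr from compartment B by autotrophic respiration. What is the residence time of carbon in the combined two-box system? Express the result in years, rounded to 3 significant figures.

10.8 yr

Treat the two boxes together as one reservoir: the mixing fluxes between them are internal recycling, so τ = ΣM / Σ(external losses).
M_total = 181.9 + 402.9 = 584.80 Gt C.
ΣF_external_out = 28.46 + 25.82 = 54.280 Gt C/yr.
τ = M_total / ΣF_ext = 584.80 / 54.280 = 10.77 yr.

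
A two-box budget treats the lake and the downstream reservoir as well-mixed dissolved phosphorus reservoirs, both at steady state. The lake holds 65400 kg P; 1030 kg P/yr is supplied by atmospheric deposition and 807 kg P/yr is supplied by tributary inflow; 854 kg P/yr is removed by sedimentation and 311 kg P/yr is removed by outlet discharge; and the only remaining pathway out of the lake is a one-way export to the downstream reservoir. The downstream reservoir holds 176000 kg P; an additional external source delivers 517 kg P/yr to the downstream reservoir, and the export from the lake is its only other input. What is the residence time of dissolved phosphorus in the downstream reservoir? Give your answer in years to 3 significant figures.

Balance the lake: ΣF_in = 1030 + 807 = 1837.0 kg P/yr.
Export to the downstream reservoir = ΣF_in − (854 + 311) = 672.00 kg P/yr.
Total input to the downstream reservoir = 672.00 + 517 = 1189.0 kg P/yr; at steady state this equals its total output.
τ = M / F = 176000 / 1189.0 = 148.0 yr.

148 yr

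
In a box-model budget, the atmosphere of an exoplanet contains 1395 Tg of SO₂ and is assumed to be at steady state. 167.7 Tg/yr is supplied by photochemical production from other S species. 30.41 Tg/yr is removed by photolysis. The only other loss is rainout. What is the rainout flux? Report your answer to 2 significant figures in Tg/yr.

At steady state ΣF_in = ΣF_out.
ΣF_in = 167.70 Tg/yr.
Rainout flux = ΣF_in − (30.41) = 167.70 − 30.41 = 137.3 Tg/yr.

140 Tg/yr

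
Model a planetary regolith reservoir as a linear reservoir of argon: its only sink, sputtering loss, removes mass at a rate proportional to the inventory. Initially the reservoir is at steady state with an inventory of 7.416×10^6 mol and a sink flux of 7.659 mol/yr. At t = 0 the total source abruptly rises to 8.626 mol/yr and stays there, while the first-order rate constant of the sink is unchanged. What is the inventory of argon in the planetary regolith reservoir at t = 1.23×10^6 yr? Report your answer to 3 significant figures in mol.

The sink rate constant is k = F₀/M₀ = 7.659/7.416×10^6 = 1.033×10^-6 yr⁻¹.
Solving dM/dt = F₁ − kM with M(0) = M₀ gives M(t) = F₁/k + (M₀ − F₁/k)·e^(−kt).
F₁/k = 8.626/1.033×10^-6 = 8.3523×10^6 mol; kt = 1.033×10^-6 × 1.23×10^6 = 1.270, e^(−kt) = 0.2807.
M(1.23×10^6) = 8.3523×10^6 + (7.416×10^6 − 8.3523×10^6) × 0.2807 = 8.3523×10^6 − 262900 = 8.0895×10^6 mol.

8.09×10^6 mol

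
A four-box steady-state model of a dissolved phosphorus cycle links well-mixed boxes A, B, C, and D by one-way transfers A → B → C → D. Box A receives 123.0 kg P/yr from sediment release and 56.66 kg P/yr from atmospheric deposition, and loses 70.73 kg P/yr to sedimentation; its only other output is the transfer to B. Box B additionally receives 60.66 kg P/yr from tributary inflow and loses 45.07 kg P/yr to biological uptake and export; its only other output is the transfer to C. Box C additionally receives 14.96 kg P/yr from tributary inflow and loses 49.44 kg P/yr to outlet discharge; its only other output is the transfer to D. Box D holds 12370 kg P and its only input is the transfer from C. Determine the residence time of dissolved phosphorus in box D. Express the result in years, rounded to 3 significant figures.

Box A: F(A→B) = (123.0 + 56.66) − 70.73 = 108.93 kg P/yr.
Box B: F(B→C) = (108.93 + 60.66) − 45.07 = 124.52 kg P/yr.
Box C: F(C→D) = (124.52 + 14.96) − 49.44 = 90.040 kg P/yr.
Box D throughput = its input = 90.040 kg P/yr; τ = 12370 / 90.040 = 137.4 yr.

137 yr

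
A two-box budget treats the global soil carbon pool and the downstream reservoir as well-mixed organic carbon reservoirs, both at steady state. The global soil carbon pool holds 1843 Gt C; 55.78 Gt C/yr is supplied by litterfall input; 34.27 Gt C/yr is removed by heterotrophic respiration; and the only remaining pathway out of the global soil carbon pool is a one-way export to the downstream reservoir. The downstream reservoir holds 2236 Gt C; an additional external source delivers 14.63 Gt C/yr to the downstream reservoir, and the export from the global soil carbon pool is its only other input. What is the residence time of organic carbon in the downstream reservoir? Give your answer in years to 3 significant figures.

61.9 yr

Balance the global soil carbon pool: ΣF_in = 55.780 Gt C/yr.
Export to the downstream reservoir = ΣF_in − (34.27) = 21.510 Gt C/yr.
Total input to the downstream reservoir = 21.510 + 14.63 = 36.140 Gt C/yr; at steady state this equals its total output.
τ = M / F = 2236 / 36.140 = 61.87 yr.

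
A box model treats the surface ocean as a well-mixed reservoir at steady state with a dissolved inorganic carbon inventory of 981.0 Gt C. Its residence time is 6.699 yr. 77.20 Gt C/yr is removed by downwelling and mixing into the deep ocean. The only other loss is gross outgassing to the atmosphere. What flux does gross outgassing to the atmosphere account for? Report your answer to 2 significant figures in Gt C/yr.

Total removal F = M/τ = 981.0 / 6.699 = 146.4 Gt C/yr.
Gross outgassing to the atmosphere = F − (77.20) = 146.4 − 77.20 = 69.24 Gt C/yr.

69 Gt C/yr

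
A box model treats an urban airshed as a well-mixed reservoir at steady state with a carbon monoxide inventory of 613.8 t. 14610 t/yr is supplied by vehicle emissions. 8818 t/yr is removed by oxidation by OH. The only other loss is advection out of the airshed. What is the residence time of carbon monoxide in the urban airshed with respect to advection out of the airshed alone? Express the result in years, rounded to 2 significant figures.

At steady state ΣF_in = ΣF_out.
ΣF_in = 14610 t/yr.
Advection out of the airshed flux = ΣF_in − (8818) = 14610 − 8818 = 5792 t/yr.
τ = M / F = 613.8 / 5792 = 0.1060 yr.

0.11 yr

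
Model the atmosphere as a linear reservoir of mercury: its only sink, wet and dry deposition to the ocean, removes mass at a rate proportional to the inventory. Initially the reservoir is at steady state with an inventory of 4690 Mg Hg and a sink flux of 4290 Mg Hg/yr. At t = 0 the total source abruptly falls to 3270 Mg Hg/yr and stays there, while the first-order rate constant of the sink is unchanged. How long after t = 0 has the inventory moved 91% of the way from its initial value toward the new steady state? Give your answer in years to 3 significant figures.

τ = M₀/F₀ = 4690/4290 = 1.093 yr.
The remaining gap fraction is e^(−t/τ); 91% covered ⇒ e^(−t/τ) = 0.0900.
t = −τ ln(0.0900) = 1.093 × 2.408 = 2.632 yr.

2.63 yr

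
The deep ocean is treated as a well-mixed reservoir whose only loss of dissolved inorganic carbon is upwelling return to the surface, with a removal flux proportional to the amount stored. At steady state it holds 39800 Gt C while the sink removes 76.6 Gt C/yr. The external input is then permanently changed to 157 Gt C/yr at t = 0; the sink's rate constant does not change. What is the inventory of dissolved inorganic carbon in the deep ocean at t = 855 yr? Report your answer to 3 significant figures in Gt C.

73500 Gt C

τ = M₀/F₀ = 39800/76.6 = 519.6 yr; rate constant k = 1/τ.
New steady state M_∞ = F₁/k = F₁·τ = 157 × 519.6 = 81574 Gt C.
M(t) = M_∞ + (M₀ − M_∞)·e^(−t/τ); t/τ = 855/519.6 = 1.646, so e^(−t/τ) = 0.1929.
M(t) = 81574 − 41770 × 0.1929 = 73516 Gt C.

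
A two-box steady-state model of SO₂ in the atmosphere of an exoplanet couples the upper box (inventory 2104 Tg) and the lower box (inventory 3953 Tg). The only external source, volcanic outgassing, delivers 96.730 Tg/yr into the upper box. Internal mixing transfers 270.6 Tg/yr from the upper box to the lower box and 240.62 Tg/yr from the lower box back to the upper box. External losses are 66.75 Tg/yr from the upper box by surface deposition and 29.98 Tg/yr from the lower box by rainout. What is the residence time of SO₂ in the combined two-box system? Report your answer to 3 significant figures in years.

Treat the two boxes together as one reservoir: the mixing fluxes between them are internal recycling, so τ = ΣM / Σ(external losses).
M_total = 2104 + 3953 = 6057.0 Tg.
ΣF_external_out = 66.75 + 29.98 = 96.730 Tg/yr.
τ = M_total / ΣF_ext = 6057.0 / 96.730 = 62.62 yr.

62.6 yr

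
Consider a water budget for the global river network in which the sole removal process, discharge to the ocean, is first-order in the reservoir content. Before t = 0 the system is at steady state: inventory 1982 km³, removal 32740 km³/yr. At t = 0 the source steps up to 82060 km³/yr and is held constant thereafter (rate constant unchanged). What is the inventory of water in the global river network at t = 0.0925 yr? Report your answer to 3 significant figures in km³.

4320 km³

τ = M₀/F₀ = 1982/32740 = 0.06054 yr; rate constant k = 1/τ.
New steady state M_∞ = F₁/k = F₁·τ = 82060 × 0.06054 = 4967.7 km³.
M(t) = M_∞ + (M₀ − M_∞)·e^(−t/τ); t/τ = 0.0925/0.06054 = 1.528, so e^(−t/τ) = 0.2170.
M(t) = 4967.7 − 2986 × 0.2170 = 4319.9 km³.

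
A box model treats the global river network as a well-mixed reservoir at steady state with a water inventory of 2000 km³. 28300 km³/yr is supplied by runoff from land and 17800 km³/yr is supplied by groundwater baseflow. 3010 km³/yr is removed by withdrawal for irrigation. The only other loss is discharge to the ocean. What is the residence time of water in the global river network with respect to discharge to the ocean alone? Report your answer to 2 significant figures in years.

0.046 yr

At steady state ΣF_in = ΣF_out.
ΣF_in = 28300 + 17800 = 46100 km³/yr.
Discharge to the ocean flux = ΣF_in − (3010) = 46100 − 3010 = 43090 km³/yr.
τ = M / F = 2000 / 43090 = 0.04641 yr.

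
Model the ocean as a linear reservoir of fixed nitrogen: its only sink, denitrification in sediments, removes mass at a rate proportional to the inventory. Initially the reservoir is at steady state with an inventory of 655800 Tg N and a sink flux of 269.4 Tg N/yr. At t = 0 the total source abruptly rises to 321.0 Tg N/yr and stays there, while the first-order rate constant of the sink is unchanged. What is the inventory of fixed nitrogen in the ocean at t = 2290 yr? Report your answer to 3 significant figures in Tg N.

The sink rate constant is k = F₀/M₀ = 269.4/655800 = 0.0004108 yr⁻¹.
Solving dM/dt = F₁ − kM with M(0) = M₀ gives M(t) = F₁/k + (M₀ − F₁/k)·e^(−kt).
F₁/k = 321.0/0.0004108 = 781410 Tg N; kt = 0.0004108 × 2290 = 0.9407, e^(−kt) = 0.3903.
M(2290) = 781410 + (655800 − 781410) × 0.3903 = 781410 − 49030 = 732380 Tg N.

732000 Tg N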